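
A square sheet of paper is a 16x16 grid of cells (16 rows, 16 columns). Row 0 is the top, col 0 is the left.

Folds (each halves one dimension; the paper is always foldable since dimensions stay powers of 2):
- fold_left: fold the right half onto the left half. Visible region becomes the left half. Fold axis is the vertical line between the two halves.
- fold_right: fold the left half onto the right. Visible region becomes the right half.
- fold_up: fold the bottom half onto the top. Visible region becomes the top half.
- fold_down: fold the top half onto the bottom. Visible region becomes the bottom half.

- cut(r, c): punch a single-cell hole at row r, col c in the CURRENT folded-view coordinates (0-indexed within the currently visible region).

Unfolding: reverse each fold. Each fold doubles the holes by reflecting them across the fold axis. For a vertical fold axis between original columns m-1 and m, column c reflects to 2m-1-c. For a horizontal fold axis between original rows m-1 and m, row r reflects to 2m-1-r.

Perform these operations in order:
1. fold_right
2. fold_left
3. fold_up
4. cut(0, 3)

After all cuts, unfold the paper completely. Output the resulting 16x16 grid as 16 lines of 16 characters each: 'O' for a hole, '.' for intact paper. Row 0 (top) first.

Op 1 fold_right: fold axis v@8; visible region now rows[0,16) x cols[8,16) = 16x8
Op 2 fold_left: fold axis v@12; visible region now rows[0,16) x cols[8,12) = 16x4
Op 3 fold_up: fold axis h@8; visible region now rows[0,8) x cols[8,12) = 8x4
Op 4 cut(0, 3): punch at orig (0,11); cuts so far [(0, 11)]; region rows[0,8) x cols[8,12) = 8x4
Unfold 1 (reflect across h@8): 2 holes -> [(0, 11), (15, 11)]
Unfold 2 (reflect across v@12): 4 holes -> [(0, 11), (0, 12), (15, 11), (15, 12)]
Unfold 3 (reflect across v@8): 8 holes -> [(0, 3), (0, 4), (0, 11), (0, 12), (15, 3), (15, 4), (15, 11), (15, 12)]

Answer: ...OO......OO...
................
................
................
................
................
................
................
................
................
................
................
................
................
................
...OO......OO...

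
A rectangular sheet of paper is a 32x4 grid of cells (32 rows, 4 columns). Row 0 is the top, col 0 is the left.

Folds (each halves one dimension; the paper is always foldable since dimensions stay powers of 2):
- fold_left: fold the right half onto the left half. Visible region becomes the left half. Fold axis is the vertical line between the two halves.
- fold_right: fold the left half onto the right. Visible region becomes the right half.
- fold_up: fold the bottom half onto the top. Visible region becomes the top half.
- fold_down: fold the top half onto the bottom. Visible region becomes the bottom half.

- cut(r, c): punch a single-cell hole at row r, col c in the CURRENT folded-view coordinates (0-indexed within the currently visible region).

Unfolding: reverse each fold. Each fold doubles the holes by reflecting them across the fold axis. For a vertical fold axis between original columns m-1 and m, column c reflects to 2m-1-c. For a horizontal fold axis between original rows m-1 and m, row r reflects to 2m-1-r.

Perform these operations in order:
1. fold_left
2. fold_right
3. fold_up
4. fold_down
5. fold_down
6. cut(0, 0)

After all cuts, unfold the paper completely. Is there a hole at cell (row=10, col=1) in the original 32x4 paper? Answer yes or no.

Answer: no

Derivation:
Op 1 fold_left: fold axis v@2; visible region now rows[0,32) x cols[0,2) = 32x2
Op 2 fold_right: fold axis v@1; visible region now rows[0,32) x cols[1,2) = 32x1
Op 3 fold_up: fold axis h@16; visible region now rows[0,16) x cols[1,2) = 16x1
Op 4 fold_down: fold axis h@8; visible region now rows[8,16) x cols[1,2) = 8x1
Op 5 fold_down: fold axis h@12; visible region now rows[12,16) x cols[1,2) = 4x1
Op 6 cut(0, 0): punch at orig (12,1); cuts so far [(12, 1)]; region rows[12,16) x cols[1,2) = 4x1
Unfold 1 (reflect across h@12): 2 holes -> [(11, 1), (12, 1)]
Unfold 2 (reflect across h@8): 4 holes -> [(3, 1), (4, 1), (11, 1), (12, 1)]
Unfold 3 (reflect across h@16): 8 holes -> [(3, 1), (4, 1), (11, 1), (12, 1), (19, 1), (20, 1), (27, 1), (28, 1)]
Unfold 4 (reflect across v@1): 16 holes -> [(3, 0), (3, 1), (4, 0), (4, 1), (11, 0), (11, 1), (12, 0), (12, 1), (19, 0), (19, 1), (20, 0), (20, 1), (27, 0), (27, 1), (28, 0), (28, 1)]
Unfold 5 (reflect across v@2): 32 holes -> [(3, 0), (3, 1), (3, 2), (3, 3), (4, 0), (4, 1), (4, 2), (4, 3), (11, 0), (11, 1), (11, 2), (11, 3), (12, 0), (12, 1), (12, 2), (12, 3), (19, 0), (19, 1), (19, 2), (19, 3), (20, 0), (20, 1), (20, 2), (20, 3), (27, 0), (27, 1), (27, 2), (27, 3), (28, 0), (28, 1), (28, 2), (28, 3)]
Holes: [(3, 0), (3, 1), (3, 2), (3, 3), (4, 0), (4, 1), (4, 2), (4, 3), (11, 0), (11, 1), (11, 2), (11, 3), (12, 0), (12, 1), (12, 2), (12, 3), (19, 0), (19, 1), (19, 2), (19, 3), (20, 0), (20, 1), (20, 2), (20, 3), (27, 0), (27, 1), (27, 2), (27, 3), (28, 0), (28, 1), (28, 2), (28, 3)]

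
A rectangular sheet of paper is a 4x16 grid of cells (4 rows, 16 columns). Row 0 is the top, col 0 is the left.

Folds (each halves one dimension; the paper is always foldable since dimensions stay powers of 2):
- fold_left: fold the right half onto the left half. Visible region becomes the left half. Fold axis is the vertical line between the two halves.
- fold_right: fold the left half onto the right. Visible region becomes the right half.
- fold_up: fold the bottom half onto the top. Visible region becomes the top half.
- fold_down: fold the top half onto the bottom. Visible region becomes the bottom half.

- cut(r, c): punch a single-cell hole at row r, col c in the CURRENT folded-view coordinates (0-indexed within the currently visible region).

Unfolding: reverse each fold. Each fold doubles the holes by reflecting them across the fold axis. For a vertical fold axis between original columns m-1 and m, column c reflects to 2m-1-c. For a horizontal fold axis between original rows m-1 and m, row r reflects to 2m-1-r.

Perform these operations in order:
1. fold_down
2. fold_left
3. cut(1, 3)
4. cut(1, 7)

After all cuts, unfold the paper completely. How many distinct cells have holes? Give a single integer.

Op 1 fold_down: fold axis h@2; visible region now rows[2,4) x cols[0,16) = 2x16
Op 2 fold_left: fold axis v@8; visible region now rows[2,4) x cols[0,8) = 2x8
Op 3 cut(1, 3): punch at orig (3,3); cuts so far [(3, 3)]; region rows[2,4) x cols[0,8) = 2x8
Op 4 cut(1, 7): punch at orig (3,7); cuts so far [(3, 3), (3, 7)]; region rows[2,4) x cols[0,8) = 2x8
Unfold 1 (reflect across v@8): 4 holes -> [(3, 3), (3, 7), (3, 8), (3, 12)]
Unfold 2 (reflect across h@2): 8 holes -> [(0, 3), (0, 7), (0, 8), (0, 12), (3, 3), (3, 7), (3, 8), (3, 12)]

Answer: 8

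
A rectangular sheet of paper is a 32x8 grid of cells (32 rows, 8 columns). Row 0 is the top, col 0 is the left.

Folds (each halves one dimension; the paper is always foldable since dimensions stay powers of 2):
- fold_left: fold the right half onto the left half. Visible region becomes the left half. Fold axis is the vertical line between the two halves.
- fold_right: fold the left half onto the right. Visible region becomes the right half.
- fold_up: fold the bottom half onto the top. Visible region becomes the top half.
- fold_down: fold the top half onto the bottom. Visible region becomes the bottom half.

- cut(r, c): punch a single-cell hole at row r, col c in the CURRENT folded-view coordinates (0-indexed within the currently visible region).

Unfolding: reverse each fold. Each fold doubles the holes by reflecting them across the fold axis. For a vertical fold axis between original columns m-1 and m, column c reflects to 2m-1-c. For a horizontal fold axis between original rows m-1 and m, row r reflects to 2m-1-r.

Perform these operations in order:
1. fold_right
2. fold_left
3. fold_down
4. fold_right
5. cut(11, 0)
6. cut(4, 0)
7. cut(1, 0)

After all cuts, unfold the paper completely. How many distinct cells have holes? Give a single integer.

Answer: 48

Derivation:
Op 1 fold_right: fold axis v@4; visible region now rows[0,32) x cols[4,8) = 32x4
Op 2 fold_left: fold axis v@6; visible region now rows[0,32) x cols[4,6) = 32x2
Op 3 fold_down: fold axis h@16; visible region now rows[16,32) x cols[4,6) = 16x2
Op 4 fold_right: fold axis v@5; visible region now rows[16,32) x cols[5,6) = 16x1
Op 5 cut(11, 0): punch at orig (27,5); cuts so far [(27, 5)]; region rows[16,32) x cols[5,6) = 16x1
Op 6 cut(4, 0): punch at orig (20,5); cuts so far [(20, 5), (27, 5)]; region rows[16,32) x cols[5,6) = 16x1
Op 7 cut(1, 0): punch at orig (17,5); cuts so far [(17, 5), (20, 5), (27, 5)]; region rows[16,32) x cols[5,6) = 16x1
Unfold 1 (reflect across v@5): 6 holes -> [(17, 4), (17, 5), (20, 4), (20, 5), (27, 4), (27, 5)]
Unfold 2 (reflect across h@16): 12 holes -> [(4, 4), (4, 5), (11, 4), (11, 5), (14, 4), (14, 5), (17, 4), (17, 5), (20, 4), (20, 5), (27, 4), (27, 5)]
Unfold 3 (reflect across v@6): 24 holes -> [(4, 4), (4, 5), (4, 6), (4, 7), (11, 4), (11, 5), (11, 6), (11, 7), (14, 4), (14, 5), (14, 6), (14, 7), (17, 4), (17, 5), (17, 6), (17, 7), (20, 4), (20, 5), (20, 6), (20, 7), (27, 4), (27, 5), (27, 6), (27, 7)]
Unfold 4 (reflect across v@4): 48 holes -> [(4, 0), (4, 1), (4, 2), (4, 3), (4, 4), (4, 5), (4, 6), (4, 7), (11, 0), (11, 1), (11, 2), (11, 3), (11, 4), (11, 5), (11, 6), (11, 7), (14, 0), (14, 1), (14, 2), (14, 3), (14, 4), (14, 5), (14, 6), (14, 7), (17, 0), (17, 1), (17, 2), (17, 3), (17, 4), (17, 5), (17, 6), (17, 7), (20, 0), (20, 1), (20, 2), (20, 3), (20, 4), (20, 5), (20, 6), (20, 7), (27, 0), (27, 1), (27, 2), (27, 3), (27, 4), (27, 5), (27, 6), (27, 7)]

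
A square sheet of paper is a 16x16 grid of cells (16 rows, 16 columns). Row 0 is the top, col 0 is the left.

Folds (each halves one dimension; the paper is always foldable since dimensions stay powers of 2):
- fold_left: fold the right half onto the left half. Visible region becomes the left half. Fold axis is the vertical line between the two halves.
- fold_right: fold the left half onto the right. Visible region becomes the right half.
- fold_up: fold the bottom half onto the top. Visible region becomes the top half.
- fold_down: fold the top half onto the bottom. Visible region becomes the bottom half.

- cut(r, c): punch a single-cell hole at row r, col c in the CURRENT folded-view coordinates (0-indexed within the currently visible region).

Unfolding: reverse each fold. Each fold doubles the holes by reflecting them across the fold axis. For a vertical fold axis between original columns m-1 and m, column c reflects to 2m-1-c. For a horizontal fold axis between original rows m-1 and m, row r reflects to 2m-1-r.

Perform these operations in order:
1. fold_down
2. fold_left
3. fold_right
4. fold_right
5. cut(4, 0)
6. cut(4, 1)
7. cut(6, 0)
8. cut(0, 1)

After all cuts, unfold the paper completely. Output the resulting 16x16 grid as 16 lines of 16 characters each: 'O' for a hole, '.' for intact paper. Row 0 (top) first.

Op 1 fold_down: fold axis h@8; visible region now rows[8,16) x cols[0,16) = 8x16
Op 2 fold_left: fold axis v@8; visible region now rows[8,16) x cols[0,8) = 8x8
Op 3 fold_right: fold axis v@4; visible region now rows[8,16) x cols[4,8) = 8x4
Op 4 fold_right: fold axis v@6; visible region now rows[8,16) x cols[6,8) = 8x2
Op 5 cut(4, 0): punch at orig (12,6); cuts so far [(12, 6)]; region rows[8,16) x cols[6,8) = 8x2
Op 6 cut(4, 1): punch at orig (12,7); cuts so far [(12, 6), (12, 7)]; region rows[8,16) x cols[6,8) = 8x2
Op 7 cut(6, 0): punch at orig (14,6); cuts so far [(12, 6), (12, 7), (14, 6)]; region rows[8,16) x cols[6,8) = 8x2
Op 8 cut(0, 1): punch at orig (8,7); cuts so far [(8, 7), (12, 6), (12, 7), (14, 6)]; region rows[8,16) x cols[6,8) = 8x2
Unfold 1 (reflect across v@6): 8 holes -> [(8, 4), (8, 7), (12, 4), (12, 5), (12, 6), (12, 7), (14, 5), (14, 6)]
Unfold 2 (reflect across v@4): 16 holes -> [(8, 0), (8, 3), (8, 4), (8, 7), (12, 0), (12, 1), (12, 2), (12, 3), (12, 4), (12, 5), (12, 6), (12, 7), (14, 1), (14, 2), (14, 5), (14, 6)]
Unfold 3 (reflect across v@8): 32 holes -> [(8, 0), (8, 3), (8, 4), (8, 7), (8, 8), (8, 11), (8, 12), (8, 15), (12, 0), (12, 1), (12, 2), (12, 3), (12, 4), (12, 5), (12, 6), (12, 7), (12, 8), (12, 9), (12, 10), (12, 11), (12, 12), (12, 13), (12, 14), (12, 15), (14, 1), (14, 2), (14, 5), (14, 6), (14, 9), (14, 10), (14, 13), (14, 14)]
Unfold 4 (reflect across h@8): 64 holes -> [(1, 1), (1, 2), (1, 5), (1, 6), (1, 9), (1, 10), (1, 13), (1, 14), (3, 0), (3, 1), (3, 2), (3, 3), (3, 4), (3, 5), (3, 6), (3, 7), (3, 8), (3, 9), (3, 10), (3, 11), (3, 12), (3, 13), (3, 14), (3, 15), (7, 0), (7, 3), (7, 4), (7, 7), (7, 8), (7, 11), (7, 12), (7, 15), (8, 0), (8, 3), (8, 4), (8, 7), (8, 8), (8, 11), (8, 12), (8, 15), (12, 0), (12, 1), (12, 2), (12, 3), (12, 4), (12, 5), (12, 6), (12, 7), (12, 8), (12, 9), (12, 10), (12, 11), (12, 12), (12, 13), (12, 14), (12, 15), (14, 1), (14, 2), (14, 5), (14, 6), (14, 9), (14, 10), (14, 13), (14, 14)]

Answer: ................
.OO..OO..OO..OO.
................
OOOOOOOOOOOOOOOO
................
................
................
O..OO..OO..OO..O
O..OO..OO..OO..O
................
................
................
OOOOOOOOOOOOOOOO
................
.OO..OO..OO..OO.
................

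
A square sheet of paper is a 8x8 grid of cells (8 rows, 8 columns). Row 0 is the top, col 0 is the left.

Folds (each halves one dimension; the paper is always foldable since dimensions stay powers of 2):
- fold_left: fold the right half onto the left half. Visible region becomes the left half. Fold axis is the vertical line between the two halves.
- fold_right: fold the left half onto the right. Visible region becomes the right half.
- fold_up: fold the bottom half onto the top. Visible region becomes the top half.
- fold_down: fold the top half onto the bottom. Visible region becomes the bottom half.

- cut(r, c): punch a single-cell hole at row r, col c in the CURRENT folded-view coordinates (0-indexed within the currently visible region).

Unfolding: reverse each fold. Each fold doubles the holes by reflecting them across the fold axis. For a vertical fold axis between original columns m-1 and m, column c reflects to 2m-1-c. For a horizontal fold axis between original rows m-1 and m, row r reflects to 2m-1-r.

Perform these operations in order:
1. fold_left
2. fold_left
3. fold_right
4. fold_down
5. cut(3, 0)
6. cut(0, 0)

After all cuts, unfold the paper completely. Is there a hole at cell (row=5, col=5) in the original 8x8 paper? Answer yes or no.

Op 1 fold_left: fold axis v@4; visible region now rows[0,8) x cols[0,4) = 8x4
Op 2 fold_left: fold axis v@2; visible region now rows[0,8) x cols[0,2) = 8x2
Op 3 fold_right: fold axis v@1; visible region now rows[0,8) x cols[1,2) = 8x1
Op 4 fold_down: fold axis h@4; visible region now rows[4,8) x cols[1,2) = 4x1
Op 5 cut(3, 0): punch at orig (7,1); cuts so far [(7, 1)]; region rows[4,8) x cols[1,2) = 4x1
Op 6 cut(0, 0): punch at orig (4,1); cuts so far [(4, 1), (7, 1)]; region rows[4,8) x cols[1,2) = 4x1
Unfold 1 (reflect across h@4): 4 holes -> [(0, 1), (3, 1), (4, 1), (7, 1)]
Unfold 2 (reflect across v@1): 8 holes -> [(0, 0), (0, 1), (3, 0), (3, 1), (4, 0), (4, 1), (7, 0), (7, 1)]
Unfold 3 (reflect across v@2): 16 holes -> [(0, 0), (0, 1), (0, 2), (0, 3), (3, 0), (3, 1), (3, 2), (3, 3), (4, 0), (4, 1), (4, 2), (4, 3), (7, 0), (7, 1), (7, 2), (7, 3)]
Unfold 4 (reflect across v@4): 32 holes -> [(0, 0), (0, 1), (0, 2), (0, 3), (0, 4), (0, 5), (0, 6), (0, 7), (3, 0), (3, 1), (3, 2), (3, 3), (3, 4), (3, 5), (3, 6), (3, 7), (4, 0), (4, 1), (4, 2), (4, 3), (4, 4), (4, 5), (4, 6), (4, 7), (7, 0), (7, 1), (7, 2), (7, 3), (7, 4), (7, 5), (7, 6), (7, 7)]
Holes: [(0, 0), (0, 1), (0, 2), (0, 3), (0, 4), (0, 5), (0, 6), (0, 7), (3, 0), (3, 1), (3, 2), (3, 3), (3, 4), (3, 5), (3, 6), (3, 7), (4, 0), (4, 1), (4, 2), (4, 3), (4, 4), (4, 5), (4, 6), (4, 7), (7, 0), (7, 1), (7, 2), (7, 3), (7, 4), (7, 5), (7, 6), (7, 7)]

Answer: no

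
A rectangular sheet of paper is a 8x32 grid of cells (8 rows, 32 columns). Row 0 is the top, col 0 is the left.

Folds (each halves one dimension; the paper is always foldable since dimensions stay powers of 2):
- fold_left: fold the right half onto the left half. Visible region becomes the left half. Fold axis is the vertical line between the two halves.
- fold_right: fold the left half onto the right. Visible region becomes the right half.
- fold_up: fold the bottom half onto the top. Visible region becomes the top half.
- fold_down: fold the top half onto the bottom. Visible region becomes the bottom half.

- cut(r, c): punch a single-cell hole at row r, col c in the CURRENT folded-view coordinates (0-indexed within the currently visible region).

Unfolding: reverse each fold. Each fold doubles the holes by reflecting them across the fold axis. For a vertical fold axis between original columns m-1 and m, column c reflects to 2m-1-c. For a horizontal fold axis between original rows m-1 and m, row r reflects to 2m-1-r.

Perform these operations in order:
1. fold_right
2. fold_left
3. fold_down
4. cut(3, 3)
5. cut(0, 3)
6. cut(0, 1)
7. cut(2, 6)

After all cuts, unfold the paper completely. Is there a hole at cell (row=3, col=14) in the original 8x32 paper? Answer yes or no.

Answer: yes

Derivation:
Op 1 fold_right: fold axis v@16; visible region now rows[0,8) x cols[16,32) = 8x16
Op 2 fold_left: fold axis v@24; visible region now rows[0,8) x cols[16,24) = 8x8
Op 3 fold_down: fold axis h@4; visible region now rows[4,8) x cols[16,24) = 4x8
Op 4 cut(3, 3): punch at orig (7,19); cuts so far [(7, 19)]; region rows[4,8) x cols[16,24) = 4x8
Op 5 cut(0, 3): punch at orig (4,19); cuts so far [(4, 19), (7, 19)]; region rows[4,8) x cols[16,24) = 4x8
Op 6 cut(0, 1): punch at orig (4,17); cuts so far [(4, 17), (4, 19), (7, 19)]; region rows[4,8) x cols[16,24) = 4x8
Op 7 cut(2, 6): punch at orig (6,22); cuts so far [(4, 17), (4, 19), (6, 22), (7, 19)]; region rows[4,8) x cols[16,24) = 4x8
Unfold 1 (reflect across h@4): 8 holes -> [(0, 19), (1, 22), (3, 17), (3, 19), (4, 17), (4, 19), (6, 22), (7, 19)]
Unfold 2 (reflect across v@24): 16 holes -> [(0, 19), (0, 28), (1, 22), (1, 25), (3, 17), (3, 19), (3, 28), (3, 30), (4, 17), (4, 19), (4, 28), (4, 30), (6, 22), (6, 25), (7, 19), (7, 28)]
Unfold 3 (reflect across v@16): 32 holes -> [(0, 3), (0, 12), (0, 19), (0, 28), (1, 6), (1, 9), (1, 22), (1, 25), (3, 1), (3, 3), (3, 12), (3, 14), (3, 17), (3, 19), (3, 28), (3, 30), (4, 1), (4, 3), (4, 12), (4, 14), (4, 17), (4, 19), (4, 28), (4, 30), (6, 6), (6, 9), (6, 22), (6, 25), (7, 3), (7, 12), (7, 19), (7, 28)]
Holes: [(0, 3), (0, 12), (0, 19), (0, 28), (1, 6), (1, 9), (1, 22), (1, 25), (3, 1), (3, 3), (3, 12), (3, 14), (3, 17), (3, 19), (3, 28), (3, 30), (4, 1), (4, 3), (4, 12), (4, 14), (4, 17), (4, 19), (4, 28), (4, 30), (6, 6), (6, 9), (6, 22), (6, 25), (7, 3), (7, 12), (7, 19), (7, 28)]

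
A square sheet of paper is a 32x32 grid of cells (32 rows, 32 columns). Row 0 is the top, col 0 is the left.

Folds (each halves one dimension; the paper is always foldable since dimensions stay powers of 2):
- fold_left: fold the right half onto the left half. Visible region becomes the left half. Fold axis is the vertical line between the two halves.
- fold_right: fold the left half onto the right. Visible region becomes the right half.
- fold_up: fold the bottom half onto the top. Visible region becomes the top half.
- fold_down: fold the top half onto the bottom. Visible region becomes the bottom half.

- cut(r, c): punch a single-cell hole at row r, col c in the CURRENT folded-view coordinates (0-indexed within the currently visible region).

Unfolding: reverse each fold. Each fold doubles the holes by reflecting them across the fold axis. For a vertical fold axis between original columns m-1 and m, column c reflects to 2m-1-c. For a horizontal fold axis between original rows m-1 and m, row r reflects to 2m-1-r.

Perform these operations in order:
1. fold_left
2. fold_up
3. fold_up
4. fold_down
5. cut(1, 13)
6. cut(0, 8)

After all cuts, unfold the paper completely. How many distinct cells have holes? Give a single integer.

Answer: 32

Derivation:
Op 1 fold_left: fold axis v@16; visible region now rows[0,32) x cols[0,16) = 32x16
Op 2 fold_up: fold axis h@16; visible region now rows[0,16) x cols[0,16) = 16x16
Op 3 fold_up: fold axis h@8; visible region now rows[0,8) x cols[0,16) = 8x16
Op 4 fold_down: fold axis h@4; visible region now rows[4,8) x cols[0,16) = 4x16
Op 5 cut(1, 13): punch at orig (5,13); cuts so far [(5, 13)]; region rows[4,8) x cols[0,16) = 4x16
Op 6 cut(0, 8): punch at orig (4,8); cuts so far [(4, 8), (5, 13)]; region rows[4,8) x cols[0,16) = 4x16
Unfold 1 (reflect across h@4): 4 holes -> [(2, 13), (3, 8), (4, 8), (5, 13)]
Unfold 2 (reflect across h@8): 8 holes -> [(2, 13), (3, 8), (4, 8), (5, 13), (10, 13), (11, 8), (12, 8), (13, 13)]
Unfold 3 (reflect across h@16): 16 holes -> [(2, 13), (3, 8), (4, 8), (5, 13), (10, 13), (11, 8), (12, 8), (13, 13), (18, 13), (19, 8), (20, 8), (21, 13), (26, 13), (27, 8), (28, 8), (29, 13)]
Unfold 4 (reflect across v@16): 32 holes -> [(2, 13), (2, 18), (3, 8), (3, 23), (4, 8), (4, 23), (5, 13), (5, 18), (10, 13), (10, 18), (11, 8), (11, 23), (12, 8), (12, 23), (13, 13), (13, 18), (18, 13), (18, 18), (19, 8), (19, 23), (20, 8), (20, 23), (21, 13), (21, 18), (26, 13), (26, 18), (27, 8), (27, 23), (28, 8), (28, 23), (29, 13), (29, 18)]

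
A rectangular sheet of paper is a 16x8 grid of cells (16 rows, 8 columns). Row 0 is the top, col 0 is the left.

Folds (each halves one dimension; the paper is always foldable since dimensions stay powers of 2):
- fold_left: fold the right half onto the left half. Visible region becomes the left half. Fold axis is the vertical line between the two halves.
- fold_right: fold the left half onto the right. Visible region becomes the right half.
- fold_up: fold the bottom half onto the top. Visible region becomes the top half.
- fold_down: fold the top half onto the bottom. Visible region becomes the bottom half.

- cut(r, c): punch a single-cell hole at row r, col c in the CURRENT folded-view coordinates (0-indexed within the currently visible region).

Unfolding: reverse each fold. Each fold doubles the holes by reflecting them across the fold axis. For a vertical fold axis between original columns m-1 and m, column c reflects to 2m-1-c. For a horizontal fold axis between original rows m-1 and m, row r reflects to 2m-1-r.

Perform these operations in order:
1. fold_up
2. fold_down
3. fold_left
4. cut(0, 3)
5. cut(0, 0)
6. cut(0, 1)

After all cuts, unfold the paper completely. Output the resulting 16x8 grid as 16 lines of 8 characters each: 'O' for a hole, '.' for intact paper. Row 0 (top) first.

Answer: ........
........
........
OO.OO.OO
OO.OO.OO
........
........
........
........
........
........
OO.OO.OO
OO.OO.OO
........
........
........

Derivation:
Op 1 fold_up: fold axis h@8; visible region now rows[0,8) x cols[0,8) = 8x8
Op 2 fold_down: fold axis h@4; visible region now rows[4,8) x cols[0,8) = 4x8
Op 3 fold_left: fold axis v@4; visible region now rows[4,8) x cols[0,4) = 4x4
Op 4 cut(0, 3): punch at orig (4,3); cuts so far [(4, 3)]; region rows[4,8) x cols[0,4) = 4x4
Op 5 cut(0, 0): punch at orig (4,0); cuts so far [(4, 0), (4, 3)]; region rows[4,8) x cols[0,4) = 4x4
Op 6 cut(0, 1): punch at orig (4,1); cuts so far [(4, 0), (4, 1), (4, 3)]; region rows[4,8) x cols[0,4) = 4x4
Unfold 1 (reflect across v@4): 6 holes -> [(4, 0), (4, 1), (4, 3), (4, 4), (4, 6), (4, 7)]
Unfold 2 (reflect across h@4): 12 holes -> [(3, 0), (3, 1), (3, 3), (3, 4), (3, 6), (3, 7), (4, 0), (4, 1), (4, 3), (4, 4), (4, 6), (4, 7)]
Unfold 3 (reflect across h@8): 24 holes -> [(3, 0), (3, 1), (3, 3), (3, 4), (3, 6), (3, 7), (4, 0), (4, 1), (4, 3), (4, 4), (4, 6), (4, 7), (11, 0), (11, 1), (11, 3), (11, 4), (11, 6), (11, 7), (12, 0), (12, 1), (12, 3), (12, 4), (12, 6), (12, 7)]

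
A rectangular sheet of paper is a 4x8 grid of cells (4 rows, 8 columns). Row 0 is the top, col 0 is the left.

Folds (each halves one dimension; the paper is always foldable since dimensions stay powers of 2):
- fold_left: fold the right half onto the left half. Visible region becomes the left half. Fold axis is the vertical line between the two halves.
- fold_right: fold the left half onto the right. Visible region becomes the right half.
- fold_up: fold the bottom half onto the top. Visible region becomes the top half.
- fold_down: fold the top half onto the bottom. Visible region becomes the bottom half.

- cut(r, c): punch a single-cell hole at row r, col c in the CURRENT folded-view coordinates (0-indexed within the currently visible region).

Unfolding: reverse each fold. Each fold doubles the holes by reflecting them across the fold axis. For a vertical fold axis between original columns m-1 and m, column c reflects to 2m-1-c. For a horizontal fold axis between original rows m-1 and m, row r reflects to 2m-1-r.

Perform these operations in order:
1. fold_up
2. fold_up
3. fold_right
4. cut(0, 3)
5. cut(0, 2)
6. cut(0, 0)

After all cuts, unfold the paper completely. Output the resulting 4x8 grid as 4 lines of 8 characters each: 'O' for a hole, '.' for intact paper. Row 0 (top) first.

Answer: OO.OO.OO
OO.OO.OO
OO.OO.OO
OO.OO.OO

Derivation:
Op 1 fold_up: fold axis h@2; visible region now rows[0,2) x cols[0,8) = 2x8
Op 2 fold_up: fold axis h@1; visible region now rows[0,1) x cols[0,8) = 1x8
Op 3 fold_right: fold axis v@4; visible region now rows[0,1) x cols[4,8) = 1x4
Op 4 cut(0, 3): punch at orig (0,7); cuts so far [(0, 7)]; region rows[0,1) x cols[4,8) = 1x4
Op 5 cut(0, 2): punch at orig (0,6); cuts so far [(0, 6), (0, 7)]; region rows[0,1) x cols[4,8) = 1x4
Op 6 cut(0, 0): punch at orig (0,4); cuts so far [(0, 4), (0, 6), (0, 7)]; region rows[0,1) x cols[4,8) = 1x4
Unfold 1 (reflect across v@4): 6 holes -> [(0, 0), (0, 1), (0, 3), (0, 4), (0, 6), (0, 7)]
Unfold 2 (reflect across h@1): 12 holes -> [(0, 0), (0, 1), (0, 3), (0, 4), (0, 6), (0, 7), (1, 0), (1, 1), (1, 3), (1, 4), (1, 6), (1, 7)]
Unfold 3 (reflect across h@2): 24 holes -> [(0, 0), (0, 1), (0, 3), (0, 4), (0, 6), (0, 7), (1, 0), (1, 1), (1, 3), (1, 4), (1, 6), (1, 7), (2, 0), (2, 1), (2, 3), (2, 4), (2, 6), (2, 7), (3, 0), (3, 1), (3, 3), (3, 4), (3, 6), (3, 7)]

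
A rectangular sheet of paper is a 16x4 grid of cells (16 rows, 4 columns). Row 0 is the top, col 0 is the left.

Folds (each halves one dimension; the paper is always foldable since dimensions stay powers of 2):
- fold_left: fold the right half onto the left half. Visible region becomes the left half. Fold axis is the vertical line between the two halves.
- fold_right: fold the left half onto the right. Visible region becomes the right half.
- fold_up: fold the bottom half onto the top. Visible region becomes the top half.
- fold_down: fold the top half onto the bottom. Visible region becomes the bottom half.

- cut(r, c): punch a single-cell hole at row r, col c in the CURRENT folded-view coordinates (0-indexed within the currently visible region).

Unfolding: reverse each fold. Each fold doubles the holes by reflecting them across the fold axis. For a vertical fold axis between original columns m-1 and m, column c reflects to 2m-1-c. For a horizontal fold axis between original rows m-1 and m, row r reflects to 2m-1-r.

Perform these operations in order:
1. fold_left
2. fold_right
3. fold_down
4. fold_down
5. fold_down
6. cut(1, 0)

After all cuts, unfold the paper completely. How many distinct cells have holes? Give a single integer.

Answer: 32

Derivation:
Op 1 fold_left: fold axis v@2; visible region now rows[0,16) x cols[0,2) = 16x2
Op 2 fold_right: fold axis v@1; visible region now rows[0,16) x cols[1,2) = 16x1
Op 3 fold_down: fold axis h@8; visible region now rows[8,16) x cols[1,2) = 8x1
Op 4 fold_down: fold axis h@12; visible region now rows[12,16) x cols[1,2) = 4x1
Op 5 fold_down: fold axis h@14; visible region now rows[14,16) x cols[1,2) = 2x1
Op 6 cut(1, 0): punch at orig (15,1); cuts so far [(15, 1)]; region rows[14,16) x cols[1,2) = 2x1
Unfold 1 (reflect across h@14): 2 holes -> [(12, 1), (15, 1)]
Unfold 2 (reflect across h@12): 4 holes -> [(8, 1), (11, 1), (12, 1), (15, 1)]
Unfold 3 (reflect across h@8): 8 holes -> [(0, 1), (3, 1), (4, 1), (7, 1), (8, 1), (11, 1), (12, 1), (15, 1)]
Unfold 4 (reflect across v@1): 16 holes -> [(0, 0), (0, 1), (3, 0), (3, 1), (4, 0), (4, 1), (7, 0), (7, 1), (8, 0), (8, 1), (11, 0), (11, 1), (12, 0), (12, 1), (15, 0), (15, 1)]
Unfold 5 (reflect across v@2): 32 holes -> [(0, 0), (0, 1), (0, 2), (0, 3), (3, 0), (3, 1), (3, 2), (3, 3), (4, 0), (4, 1), (4, 2), (4, 3), (7, 0), (7, 1), (7, 2), (7, 3), (8, 0), (8, 1), (8, 2), (8, 3), (11, 0), (11, 1), (11, 2), (11, 3), (12, 0), (12, 1), (12, 2), (12, 3), (15, 0), (15, 1), (15, 2), (15, 3)]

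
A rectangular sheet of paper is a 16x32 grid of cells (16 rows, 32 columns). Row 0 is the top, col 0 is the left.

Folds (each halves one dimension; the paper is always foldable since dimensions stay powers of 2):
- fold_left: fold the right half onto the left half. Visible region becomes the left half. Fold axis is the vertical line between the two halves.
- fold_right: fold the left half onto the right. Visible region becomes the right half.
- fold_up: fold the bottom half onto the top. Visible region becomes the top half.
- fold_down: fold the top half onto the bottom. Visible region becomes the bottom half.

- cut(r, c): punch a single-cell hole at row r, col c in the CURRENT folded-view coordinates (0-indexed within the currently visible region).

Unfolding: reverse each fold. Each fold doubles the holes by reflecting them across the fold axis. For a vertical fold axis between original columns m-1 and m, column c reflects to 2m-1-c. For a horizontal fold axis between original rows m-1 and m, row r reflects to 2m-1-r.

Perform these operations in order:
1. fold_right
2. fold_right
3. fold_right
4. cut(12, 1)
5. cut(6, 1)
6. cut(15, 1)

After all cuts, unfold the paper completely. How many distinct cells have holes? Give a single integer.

Op 1 fold_right: fold axis v@16; visible region now rows[0,16) x cols[16,32) = 16x16
Op 2 fold_right: fold axis v@24; visible region now rows[0,16) x cols[24,32) = 16x8
Op 3 fold_right: fold axis v@28; visible region now rows[0,16) x cols[28,32) = 16x4
Op 4 cut(12, 1): punch at orig (12,29); cuts so far [(12, 29)]; region rows[0,16) x cols[28,32) = 16x4
Op 5 cut(6, 1): punch at orig (6,29); cuts so far [(6, 29), (12, 29)]; region rows[0,16) x cols[28,32) = 16x4
Op 6 cut(15, 1): punch at orig (15,29); cuts so far [(6, 29), (12, 29), (15, 29)]; region rows[0,16) x cols[28,32) = 16x4
Unfold 1 (reflect across v@28): 6 holes -> [(6, 26), (6, 29), (12, 26), (12, 29), (15, 26), (15, 29)]
Unfold 2 (reflect across v@24): 12 holes -> [(6, 18), (6, 21), (6, 26), (6, 29), (12, 18), (12, 21), (12, 26), (12, 29), (15, 18), (15, 21), (15, 26), (15, 29)]
Unfold 3 (reflect across v@16): 24 holes -> [(6, 2), (6, 5), (6, 10), (6, 13), (6, 18), (6, 21), (6, 26), (6, 29), (12, 2), (12, 5), (12, 10), (12, 13), (12, 18), (12, 21), (12, 26), (12, 29), (15, 2), (15, 5), (15, 10), (15, 13), (15, 18), (15, 21), (15, 26), (15, 29)]

Answer: 24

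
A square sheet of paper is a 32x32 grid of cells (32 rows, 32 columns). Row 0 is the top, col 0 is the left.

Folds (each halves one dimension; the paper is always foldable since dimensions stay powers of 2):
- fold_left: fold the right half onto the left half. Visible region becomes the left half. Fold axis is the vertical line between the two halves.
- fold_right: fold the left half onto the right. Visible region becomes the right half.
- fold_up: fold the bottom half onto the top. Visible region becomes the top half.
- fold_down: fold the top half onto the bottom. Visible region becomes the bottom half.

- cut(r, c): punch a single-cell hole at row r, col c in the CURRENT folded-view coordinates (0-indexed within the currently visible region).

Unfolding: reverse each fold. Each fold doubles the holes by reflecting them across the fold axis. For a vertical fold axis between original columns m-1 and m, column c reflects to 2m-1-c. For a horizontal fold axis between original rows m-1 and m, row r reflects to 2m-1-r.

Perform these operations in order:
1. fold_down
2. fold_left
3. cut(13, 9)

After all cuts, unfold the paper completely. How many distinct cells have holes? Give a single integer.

Op 1 fold_down: fold axis h@16; visible region now rows[16,32) x cols[0,32) = 16x32
Op 2 fold_left: fold axis v@16; visible region now rows[16,32) x cols[0,16) = 16x16
Op 3 cut(13, 9): punch at orig (29,9); cuts so far [(29, 9)]; region rows[16,32) x cols[0,16) = 16x16
Unfold 1 (reflect across v@16): 2 holes -> [(29, 9), (29, 22)]
Unfold 2 (reflect across h@16): 4 holes -> [(2, 9), (2, 22), (29, 9), (29, 22)]

Answer: 4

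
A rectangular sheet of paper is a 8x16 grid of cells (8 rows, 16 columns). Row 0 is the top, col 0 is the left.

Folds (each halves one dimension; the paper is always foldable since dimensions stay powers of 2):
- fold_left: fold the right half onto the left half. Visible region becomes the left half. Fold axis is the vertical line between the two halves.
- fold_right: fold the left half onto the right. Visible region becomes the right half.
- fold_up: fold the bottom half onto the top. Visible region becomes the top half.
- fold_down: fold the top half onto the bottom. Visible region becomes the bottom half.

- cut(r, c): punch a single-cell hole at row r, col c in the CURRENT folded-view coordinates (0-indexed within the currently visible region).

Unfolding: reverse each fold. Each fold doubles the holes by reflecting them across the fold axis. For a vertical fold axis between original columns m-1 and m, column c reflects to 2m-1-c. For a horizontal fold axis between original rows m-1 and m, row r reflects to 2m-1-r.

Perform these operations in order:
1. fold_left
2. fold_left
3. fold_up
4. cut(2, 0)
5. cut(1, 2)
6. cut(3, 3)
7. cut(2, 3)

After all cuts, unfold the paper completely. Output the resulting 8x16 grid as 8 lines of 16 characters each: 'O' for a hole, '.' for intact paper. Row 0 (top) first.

Answer: ................
..O..O....O..O..
O..OO..OO..OO..O
...OO......OO...
...OO......OO...
O..OO..OO..OO..O
..O..O....O..O..
................

Derivation:
Op 1 fold_left: fold axis v@8; visible region now rows[0,8) x cols[0,8) = 8x8
Op 2 fold_left: fold axis v@4; visible region now rows[0,8) x cols[0,4) = 8x4
Op 3 fold_up: fold axis h@4; visible region now rows[0,4) x cols[0,4) = 4x4
Op 4 cut(2, 0): punch at orig (2,0); cuts so far [(2, 0)]; region rows[0,4) x cols[0,4) = 4x4
Op 5 cut(1, 2): punch at orig (1,2); cuts so far [(1, 2), (2, 0)]; region rows[0,4) x cols[0,4) = 4x4
Op 6 cut(3, 3): punch at orig (3,3); cuts so far [(1, 2), (2, 0), (3, 3)]; region rows[0,4) x cols[0,4) = 4x4
Op 7 cut(2, 3): punch at orig (2,3); cuts so far [(1, 2), (2, 0), (2, 3), (3, 3)]; region rows[0,4) x cols[0,4) = 4x4
Unfold 1 (reflect across h@4): 8 holes -> [(1, 2), (2, 0), (2, 3), (3, 3), (4, 3), (5, 0), (5, 3), (6, 2)]
Unfold 2 (reflect across v@4): 16 holes -> [(1, 2), (1, 5), (2, 0), (2, 3), (2, 4), (2, 7), (3, 3), (3, 4), (4, 3), (4, 4), (5, 0), (5, 3), (5, 4), (5, 7), (6, 2), (6, 5)]
Unfold 3 (reflect across v@8): 32 holes -> [(1, 2), (1, 5), (1, 10), (1, 13), (2, 0), (2, 3), (2, 4), (2, 7), (2, 8), (2, 11), (2, 12), (2, 15), (3, 3), (3, 4), (3, 11), (3, 12), (4, 3), (4, 4), (4, 11), (4, 12), (5, 0), (5, 3), (5, 4), (5, 7), (5, 8), (5, 11), (5, 12), (5, 15), (6, 2), (6, 5), (6, 10), (6, 13)]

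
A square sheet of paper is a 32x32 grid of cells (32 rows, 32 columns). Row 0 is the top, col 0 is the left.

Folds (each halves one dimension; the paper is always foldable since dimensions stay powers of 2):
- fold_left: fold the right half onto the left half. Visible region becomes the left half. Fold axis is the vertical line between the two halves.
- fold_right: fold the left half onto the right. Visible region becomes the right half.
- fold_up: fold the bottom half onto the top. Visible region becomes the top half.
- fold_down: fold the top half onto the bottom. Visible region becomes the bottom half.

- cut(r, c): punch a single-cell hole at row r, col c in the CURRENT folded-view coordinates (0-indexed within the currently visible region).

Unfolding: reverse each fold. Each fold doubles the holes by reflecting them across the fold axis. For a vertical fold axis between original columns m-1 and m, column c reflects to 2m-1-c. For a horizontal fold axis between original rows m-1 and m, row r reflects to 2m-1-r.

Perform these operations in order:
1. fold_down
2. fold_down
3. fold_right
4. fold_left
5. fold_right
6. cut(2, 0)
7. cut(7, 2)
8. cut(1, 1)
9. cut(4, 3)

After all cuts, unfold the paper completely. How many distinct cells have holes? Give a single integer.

Answer: 128

Derivation:
Op 1 fold_down: fold axis h@16; visible region now rows[16,32) x cols[0,32) = 16x32
Op 2 fold_down: fold axis h@24; visible region now rows[24,32) x cols[0,32) = 8x32
Op 3 fold_right: fold axis v@16; visible region now rows[24,32) x cols[16,32) = 8x16
Op 4 fold_left: fold axis v@24; visible region now rows[24,32) x cols[16,24) = 8x8
Op 5 fold_right: fold axis v@20; visible region now rows[24,32) x cols[20,24) = 8x4
Op 6 cut(2, 0): punch at orig (26,20); cuts so far [(26, 20)]; region rows[24,32) x cols[20,24) = 8x4
Op 7 cut(7, 2): punch at orig (31,22); cuts so far [(26, 20), (31, 22)]; region rows[24,32) x cols[20,24) = 8x4
Op 8 cut(1, 1): punch at orig (25,21); cuts so far [(25, 21), (26, 20), (31, 22)]; region rows[24,32) x cols[20,24) = 8x4
Op 9 cut(4, 3): punch at orig (28,23); cuts so far [(25, 21), (26, 20), (28, 23), (31, 22)]; region rows[24,32) x cols[20,24) = 8x4
Unfold 1 (reflect across v@20): 8 holes -> [(25, 18), (25, 21), (26, 19), (26, 20), (28, 16), (28, 23), (31, 17), (31, 22)]
Unfold 2 (reflect across v@24): 16 holes -> [(25, 18), (25, 21), (25, 26), (25, 29), (26, 19), (26, 20), (26, 27), (26, 28), (28, 16), (28, 23), (28, 24), (28, 31), (31, 17), (31, 22), (31, 25), (31, 30)]
Unfold 3 (reflect across v@16): 32 holes -> [(25, 2), (25, 5), (25, 10), (25, 13), (25, 18), (25, 21), (25, 26), (25, 29), (26, 3), (26, 4), (26, 11), (26, 12), (26, 19), (26, 20), (26, 27), (26, 28), (28, 0), (28, 7), (28, 8), (28, 15), (28, 16), (28, 23), (28, 24), (28, 31), (31, 1), (31, 6), (31, 9), (31, 14), (31, 17), (31, 22), (31, 25), (31, 30)]
Unfold 4 (reflect across h@24): 64 holes -> [(16, 1), (16, 6), (16, 9), (16, 14), (16, 17), (16, 22), (16, 25), (16, 30), (19, 0), (19, 7), (19, 8), (19, 15), (19, 16), (19, 23), (19, 24), (19, 31), (21, 3), (21, 4), (21, 11), (21, 12), (21, 19), (21, 20), (21, 27), (21, 28), (22, 2), (22, 5), (22, 10), (22, 13), (22, 18), (22, 21), (22, 26), (22, 29), (25, 2), (25, 5), (25, 10), (25, 13), (25, 18), (25, 21), (25, 26), (25, 29), (26, 3), (26, 4), (26, 11), (26, 12), (26, 19), (26, 20), (26, 27), (26, 28), (28, 0), (28, 7), (28, 8), (28, 15), (28, 16), (28, 23), (28, 24), (28, 31), (31, 1), (31, 6), (31, 9), (31, 14), (31, 17), (31, 22), (31, 25), (31, 30)]
Unfold 5 (reflect across h@16): 128 holes -> [(0, 1), (0, 6), (0, 9), (0, 14), (0, 17), (0, 22), (0, 25), (0, 30), (3, 0), (3, 7), (3, 8), (3, 15), (3, 16), (3, 23), (3, 24), (3, 31), (5, 3), (5, 4), (5, 11), (5, 12), (5, 19), (5, 20), (5, 27), (5, 28), (6, 2), (6, 5), (6, 10), (6, 13), (6, 18), (6, 21), (6, 26), (6, 29), (9, 2), (9, 5), (9, 10), (9, 13), (9, 18), (9, 21), (9, 26), (9, 29), (10, 3), (10, 4), (10, 11), (10, 12), (10, 19), (10, 20), (10, 27), (10, 28), (12, 0), (12, 7), (12, 8), (12, 15), (12, 16), (12, 23), (12, 24), (12, 31), (15, 1), (15, 6), (15, 9), (15, 14), (15, 17), (15, 22), (15, 25), (15, 30), (16, 1), (16, 6), (16, 9), (16, 14), (16, 17), (16, 22), (16, 25), (16, 30), (19, 0), (19, 7), (19, 8), (19, 15), (19, 16), (19, 23), (19, 24), (19, 31), (21, 3), (21, 4), (21, 11), (21, 12), (21, 19), (21, 20), (21, 27), (21, 28), (22, 2), (22, 5), (22, 10), (22, 13), (22, 18), (22, 21), (22, 26), (22, 29), (25, 2), (25, 5), (25, 10), (25, 13), (25, 18), (25, 21), (25, 26), (25, 29), (26, 3), (26, 4), (26, 11), (26, 12), (26, 19), (26, 20), (26, 27), (26, 28), (28, 0), (28, 7), (28, 8), (28, 15), (28, 16), (28, 23), (28, 24), (28, 31), (31, 1), (31, 6), (31, 9), (31, 14), (31, 17), (31, 22), (31, 25), (31, 30)]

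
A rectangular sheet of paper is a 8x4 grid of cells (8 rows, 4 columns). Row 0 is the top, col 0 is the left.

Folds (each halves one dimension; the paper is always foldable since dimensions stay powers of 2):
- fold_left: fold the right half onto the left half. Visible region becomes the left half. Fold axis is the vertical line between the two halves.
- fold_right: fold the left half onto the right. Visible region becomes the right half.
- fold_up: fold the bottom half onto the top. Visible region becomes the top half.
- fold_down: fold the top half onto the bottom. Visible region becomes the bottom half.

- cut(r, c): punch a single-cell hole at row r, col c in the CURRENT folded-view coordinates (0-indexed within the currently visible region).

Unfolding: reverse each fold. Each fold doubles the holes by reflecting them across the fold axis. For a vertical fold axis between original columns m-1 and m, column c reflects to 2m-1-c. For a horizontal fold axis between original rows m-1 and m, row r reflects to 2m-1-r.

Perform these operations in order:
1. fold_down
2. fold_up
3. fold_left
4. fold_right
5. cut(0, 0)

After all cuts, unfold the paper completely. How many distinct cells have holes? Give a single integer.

Op 1 fold_down: fold axis h@4; visible region now rows[4,8) x cols[0,4) = 4x4
Op 2 fold_up: fold axis h@6; visible region now rows[4,6) x cols[0,4) = 2x4
Op 3 fold_left: fold axis v@2; visible region now rows[4,6) x cols[0,2) = 2x2
Op 4 fold_right: fold axis v@1; visible region now rows[4,6) x cols[1,2) = 2x1
Op 5 cut(0, 0): punch at orig (4,1); cuts so far [(4, 1)]; region rows[4,6) x cols[1,2) = 2x1
Unfold 1 (reflect across v@1): 2 holes -> [(4, 0), (4, 1)]
Unfold 2 (reflect across v@2): 4 holes -> [(4, 0), (4, 1), (4, 2), (4, 3)]
Unfold 3 (reflect across h@6): 8 holes -> [(4, 0), (4, 1), (4, 2), (4, 3), (7, 0), (7, 1), (7, 2), (7, 3)]
Unfold 4 (reflect across h@4): 16 holes -> [(0, 0), (0, 1), (0, 2), (0, 3), (3, 0), (3, 1), (3, 2), (3, 3), (4, 0), (4, 1), (4, 2), (4, 3), (7, 0), (7, 1), (7, 2), (7, 3)]

Answer: 16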